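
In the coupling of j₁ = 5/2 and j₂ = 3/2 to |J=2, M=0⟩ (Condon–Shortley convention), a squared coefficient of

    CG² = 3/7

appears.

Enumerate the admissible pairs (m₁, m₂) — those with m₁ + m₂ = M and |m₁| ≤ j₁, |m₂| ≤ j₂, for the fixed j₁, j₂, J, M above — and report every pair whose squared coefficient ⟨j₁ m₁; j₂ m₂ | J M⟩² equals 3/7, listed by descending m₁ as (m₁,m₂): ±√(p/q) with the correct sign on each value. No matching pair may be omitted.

Admissible pairs with m₁+m₂ = M = 0: (-3/2,3/2), (-1/2,1/2), (1/2,-1/2), (3/2,-3/2)
  (m₁,m₂)=(3/2,-3/2): CG² = 3/7, CG = +√(3/7)   ← matches the target
  (m₁,m₂)=(1/2,-1/2): CG² = 1/14, CG = −√(1/14)
  (m₁,m₂)=(-1/2,1/2): CG² = 1/14, CG = −√(1/14)
  (m₁,m₂)=(-3/2,3/2): CG² = 3/7, CG = +√(3/7)   ← matches the target
Pairs with CG² = 3/7: (3/2,-3/2): +√(3/7); (-3/2,3/2): +√(3/7)

(3/2,-3/2): +√(3/7); (-3/2,3/2): +√(3/7)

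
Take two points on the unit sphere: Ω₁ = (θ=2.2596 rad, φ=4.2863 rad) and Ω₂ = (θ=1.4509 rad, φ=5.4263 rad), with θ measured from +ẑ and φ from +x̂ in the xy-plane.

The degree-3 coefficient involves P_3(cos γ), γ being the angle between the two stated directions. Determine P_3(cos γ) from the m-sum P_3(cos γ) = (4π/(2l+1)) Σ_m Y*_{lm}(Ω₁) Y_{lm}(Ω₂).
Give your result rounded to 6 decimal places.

-0.329732

Term-by-term m-sum for l=3 (normalisation 4π/7 = 1.795196):
  m=-3: (+0.183814+0.055359i) × (-0.343544+0.220655i) = -0.075364+0.021541i  (running Σ = -0.075364+0.021541i)
  m=-2: (+0.254879-0.291415i) × (-0.017168+0.119261i) = +0.030379+0.035400i  (running Σ = -0.044985+0.056941i)
  m=-1: (-0.105186-0.231739i) × (-0.195069-0.225161i) = -0.031660+0.068889i  (running Σ = -0.076645+0.125830i)
  m=0: (+0.232446-0.000000i) × (-0.130713+0.000000i) = -0.030384+0.000000i  (running Σ = -0.107029+0.125830i)
  m=1: (+0.105186-0.231739i) × (+0.195069-0.225161i) = -0.031660-0.068889i  (running Σ = -0.138689+0.056941i)
  m=2: (+0.254879+0.291415i) × (-0.017168-0.119261i) = +0.030379-0.035400i  (running Σ = -0.108311+0.021541i)
  m=3: (-0.183814+0.055359i) × (+0.343544+0.220655i) = -0.075364-0.021541i  (running Σ = -0.183674+0.000000i)
Σ over m = -0.183674+0.000000i; ×(4π/7) → -0.329732+0.000000i. Real part: -0.329732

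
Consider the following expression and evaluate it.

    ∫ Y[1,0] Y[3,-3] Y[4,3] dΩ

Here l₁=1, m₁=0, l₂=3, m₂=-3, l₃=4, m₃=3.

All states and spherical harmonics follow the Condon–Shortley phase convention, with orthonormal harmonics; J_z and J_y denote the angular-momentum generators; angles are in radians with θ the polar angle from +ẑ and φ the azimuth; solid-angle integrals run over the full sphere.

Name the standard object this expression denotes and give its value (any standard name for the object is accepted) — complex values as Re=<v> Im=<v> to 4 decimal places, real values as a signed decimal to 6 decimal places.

Gaunt coefficient, -0.162868

This is a Gaunt coefficient — the integral of a triple product of spherical harmonics over the sphere.
m-sum 0 ✓  L=8 even ✓  2≤4≤4 ✓
Π(2lᵢ+1) = 3×7×9 = 189
triangle coeff Δ(1,3,4) = 1/252
Σ_t [0,0]: t=0:+1/36 = 1/36
(3j)²=4/63 [(1 3 4; 0 0 0)], sign=+1
Σ_t [0,0]: t=0:+1/720 = 1/720
(3j)²=1/36 [(1 3 4; 0 -3 3)], sign=-1
⇒ 4πI² = 1/3
I = (-1)√(1/3/(4π)) = -0.16286750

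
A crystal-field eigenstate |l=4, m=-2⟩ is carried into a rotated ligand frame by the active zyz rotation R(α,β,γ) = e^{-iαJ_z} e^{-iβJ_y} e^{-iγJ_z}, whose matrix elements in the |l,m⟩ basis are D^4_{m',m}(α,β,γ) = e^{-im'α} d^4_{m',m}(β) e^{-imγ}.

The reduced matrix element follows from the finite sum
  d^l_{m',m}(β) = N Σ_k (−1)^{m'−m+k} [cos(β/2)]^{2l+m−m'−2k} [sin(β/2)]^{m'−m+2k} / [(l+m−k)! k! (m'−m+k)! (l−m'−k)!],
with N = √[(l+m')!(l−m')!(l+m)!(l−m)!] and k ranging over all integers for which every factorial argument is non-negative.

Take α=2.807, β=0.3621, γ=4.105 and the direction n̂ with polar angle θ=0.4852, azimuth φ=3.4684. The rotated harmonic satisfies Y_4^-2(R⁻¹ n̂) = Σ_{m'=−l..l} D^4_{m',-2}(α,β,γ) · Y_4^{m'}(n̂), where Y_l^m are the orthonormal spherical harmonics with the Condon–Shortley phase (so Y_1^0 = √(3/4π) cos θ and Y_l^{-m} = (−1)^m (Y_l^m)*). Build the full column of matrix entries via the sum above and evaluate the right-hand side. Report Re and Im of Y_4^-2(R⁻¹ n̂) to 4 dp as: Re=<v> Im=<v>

Need the full column D^4_{m',-2} for m'=−4..4 at α=2.8070, β=0.3621, γ=4.1050.
cos(β/2)=0.983655, sin(β/2)=0.180063
d^4_{-4,-2}: single k=2 term ⇒ +0.155411;  D = +0.129272+0.086264i
d^4_{-3,-2}: k∈[1..2] ⇒ +0.600326 -0.060349 = +0.539978;  D = -0.325823-0.430598i
d^4_{-2,-2}: k∈[0..2] ⇒ +0.876482 -0.352440 +0.014762 = +0.538804;  D = +0.165991+0.512598i
d^4_{-1,-2}: k∈[0..2] ⇒ -0.680706 +0.114049 -0.002548 = -0.569205;  D = -0.012195+0.569075i
d^4_{0,-2}: k∈[0..2] ⇒ +0.278628 -0.024897 +0.000313 = +0.254044;  D = -0.088546+0.238113i
d^4_{1,-2}: k∈[0..2] ⇒ -0.076033 +0.003822 -0.000026 = -0.072236;  D = -0.046015+0.055684i
d^4_{2,-2}: k∈[0..2] ⇒ +0.014762 -0.000396 +0.000001 = +0.014368;  D = -0.012282+0.007456i
d^4_{3,-2}: k∈[0..1] ⇒ -0.002022 +0.000023 = -0.002000;  D = -0.001955+0.000419i
d^4_{4,-2}: single k=0 term ⇒ +0.000175;  D = -0.000173-0.000022i
Y_4^{m'}(θ=0.4852,φ=3.4684) and Σ D·Y over m':
  (+0.1293+0.0863i)·(+0.0055-0.0202i)  (-0.3258-0.4306i)·(-0.0625+0.0933i)  (+0.1660+0.5126i)·(+0.2586-0.1981i)  (-0.0122+0.5691i)·(-0.4579+0.1552i)  (-0.0885+0.2381i)·(+0.1011+0.0000i)  (-0.0460+0.0557i)·(+0.4579+0.1552i)  (-0.0123+0.0075i)·(+0.2586+0.1981i)  (-0.0020+0.0004i)·(+0.0625+0.0933i)  (-0.0002-0.0000i)·(+0.0055+0.0202i)
Y_4^-2(R⁻¹ n̂) = +0.081252-0.126658i

Re=0.0813 Im=-0.1267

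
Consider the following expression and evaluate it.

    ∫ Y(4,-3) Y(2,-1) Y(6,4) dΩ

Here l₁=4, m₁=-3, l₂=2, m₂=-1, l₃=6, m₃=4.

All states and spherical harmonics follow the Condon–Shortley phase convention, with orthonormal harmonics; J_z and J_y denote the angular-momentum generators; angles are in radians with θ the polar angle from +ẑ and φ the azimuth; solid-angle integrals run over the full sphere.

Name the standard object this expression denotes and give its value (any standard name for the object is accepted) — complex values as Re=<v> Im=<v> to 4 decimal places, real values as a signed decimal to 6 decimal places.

This is a Gaunt coefficient — the integral of a triple product of spherical harmonics over the sphere.
Checks pass: Σm=0; 12 even; l₃=6∈[2,6].
(2·4+1)(2·2+1)(2·6+1) = 585
Δ: 0! 8! 4! / 13! → 1/6435
sum: t=0:+1/2304 = 1/2304
3j²(4 2 6; 0 0 0) = Δ·Π!·Σ² = 5/143  (sign +1)
sum: t=0:+1/30240 = 1/30240
3j²(4 2 6; -3 -1 4) = Δ·Π!·Σ² = 16/429  (sign +1)
combine: 4πI² = 585·5/143·16/429 = 1200/1573
take √, sign +1: I = 0.24638901

Gaunt coefficient, +0.246389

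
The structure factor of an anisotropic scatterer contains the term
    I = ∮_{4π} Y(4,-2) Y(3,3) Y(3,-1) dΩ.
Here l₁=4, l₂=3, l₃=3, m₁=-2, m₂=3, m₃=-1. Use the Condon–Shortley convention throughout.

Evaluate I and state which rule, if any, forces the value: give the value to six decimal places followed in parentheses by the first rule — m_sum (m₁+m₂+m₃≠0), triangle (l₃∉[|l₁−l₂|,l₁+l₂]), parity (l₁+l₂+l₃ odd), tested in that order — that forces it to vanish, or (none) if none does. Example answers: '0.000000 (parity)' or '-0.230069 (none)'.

Checks pass: Σm=0; 10 even; l₃=3∈[1,7].
(2·4+1)(2·3+1)(2·3+1) = 441
Δ: 4! 4! 2! / 11! → 1/34650
sum: t=1:−1/72 t=2:+1/16 t=3:−1/72 = 5/144
3j²(4 3 3; 0 0 0) = Δ·Π!·Σ² = 2/77  (sign -1)
sum: t=4:+1/192 = 1/192
3j²(4 3 3; -2 3 -1) = Δ·Π!·Σ² = 3/77  (sign +1)
combine: 4πI² = 441·2/77·3/77 = 54/121
take √, sign -1: I = -0.18845135
No selection rule forces the value: the integral is nonzero (none).

-0.188451 (none)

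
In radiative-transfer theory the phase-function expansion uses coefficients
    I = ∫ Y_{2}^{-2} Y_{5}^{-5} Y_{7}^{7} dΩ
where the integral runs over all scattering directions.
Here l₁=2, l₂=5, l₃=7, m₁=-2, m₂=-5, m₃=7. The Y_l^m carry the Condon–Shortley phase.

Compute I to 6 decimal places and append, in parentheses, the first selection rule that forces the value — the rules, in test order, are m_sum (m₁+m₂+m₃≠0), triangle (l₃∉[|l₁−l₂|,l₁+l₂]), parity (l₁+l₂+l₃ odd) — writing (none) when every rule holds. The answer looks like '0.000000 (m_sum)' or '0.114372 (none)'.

-0.358536 (none)

m-sum 0 ✓  L=14 even ✓  3≤7≤7 ✓
Π(2lᵢ+1) = 5×11×15 = 825
triangle coeff Δ(2,5,7) = 1/15015
Σ_t [0,0]: t=0:+1/57600 = 1/57600
(3j)²=21/715 [(2 5 7; 0 0 0)], sign=-1
Σ_t [0,0]: t=0:+1/87091200 = 1/87091200
(3j)²=1/15 [(2 5 7; -2 -5 7)], sign=+1
⇒ 4πI² = 21/13
I = (-1)√(21/13/(4π)) = -0.35853622
No selection rule forces the value: the integral is nonzero (none).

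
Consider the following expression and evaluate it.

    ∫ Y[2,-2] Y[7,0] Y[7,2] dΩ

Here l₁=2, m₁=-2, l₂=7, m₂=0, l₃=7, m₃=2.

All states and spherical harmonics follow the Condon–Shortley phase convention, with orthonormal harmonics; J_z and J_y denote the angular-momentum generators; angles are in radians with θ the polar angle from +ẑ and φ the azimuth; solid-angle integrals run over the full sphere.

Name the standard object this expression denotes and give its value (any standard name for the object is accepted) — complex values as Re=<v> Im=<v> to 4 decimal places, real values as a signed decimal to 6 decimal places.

Gaunt coefficient, -0.192231

This is a Gaunt coefficient — the integral of a triple product of spherical harmonics over the sphere.
Rules hold: Σm=0, L=16 even, 5≤7≤9.
N = 5·15·15 = 1125
Δ = 2!·2!·12!/17! = 1/185640
Racah Σ t=0..2: t=0:+1/2419200 t=1:−1/518400 t=2:+1/2419200 = -1/907200
⇒ 3j(2 7 7; 0 0 0)² = 56/3315, sgn +1
Racah Σ t=2..2: t=2:+1/2419200 = 1/2419200
⇒ 3j(2 7 7; -2 0 2)² = 27/1105, sgn -1
4πI² = N·(3j₀)²·(3jₘ)² = 22680/48841
I = -1·√(0.464364/4π) = -0.19223140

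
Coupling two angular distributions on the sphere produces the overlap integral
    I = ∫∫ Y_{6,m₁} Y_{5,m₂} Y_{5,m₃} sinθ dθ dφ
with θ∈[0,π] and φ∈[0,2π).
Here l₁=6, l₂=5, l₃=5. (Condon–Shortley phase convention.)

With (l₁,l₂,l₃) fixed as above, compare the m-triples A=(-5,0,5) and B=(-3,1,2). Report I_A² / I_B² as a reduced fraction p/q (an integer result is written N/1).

55/12

l's match ⇒ only the (l;m) 3-j factors differ between A and B.
A: triangle coeff Δ(6,5,5) = 1/28588560; Σ_t [5,5]: t=5:−1/2073600 = -1/2073600; (3j)²=15/884 [(6 5 5; -5 0 5)], sign=-1
B: triangle coeff Δ(6,5,5) = 1/28588560; Σ_t [3,6]: t=3:−1/155520 t=4:+1/23040 t=5:−1/34560 t=6:+1/622080 = 1/103680; (3j)²=9/2431 [(6 5 5; -3 1 2)], sign=-1
I_A²/I_B² = (15/884)/(9/2431) = 55/12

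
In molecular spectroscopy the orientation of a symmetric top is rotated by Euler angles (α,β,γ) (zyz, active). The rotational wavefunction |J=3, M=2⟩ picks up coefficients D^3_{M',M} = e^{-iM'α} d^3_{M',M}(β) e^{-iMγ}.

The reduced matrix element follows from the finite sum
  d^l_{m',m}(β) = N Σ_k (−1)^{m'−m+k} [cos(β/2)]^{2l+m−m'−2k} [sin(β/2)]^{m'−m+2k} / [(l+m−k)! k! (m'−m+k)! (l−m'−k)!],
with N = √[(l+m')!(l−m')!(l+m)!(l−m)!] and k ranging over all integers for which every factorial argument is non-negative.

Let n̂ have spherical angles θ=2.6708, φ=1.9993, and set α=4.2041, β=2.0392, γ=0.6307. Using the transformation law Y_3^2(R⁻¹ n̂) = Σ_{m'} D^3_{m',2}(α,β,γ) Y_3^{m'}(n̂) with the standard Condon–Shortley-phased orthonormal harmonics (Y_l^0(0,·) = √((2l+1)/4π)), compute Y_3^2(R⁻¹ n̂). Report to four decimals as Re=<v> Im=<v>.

Re=-0.0703 Im=-0.1457

Need the full column D^3_{m',2} for m'=−3..3 at α=4.2041, β=2.0392, γ=0.6307.
cos(β/2)=0.523707, sin(β/2)=0.851899
d^3_{-3,2}: single k=5 term ⇒ +0.575577;  D = +0.200241-0.539622i
d^3_{-2,2}: k∈[4..5] ⇒ +0.722267 -0.382232 = +0.340035;  D = +0.220919+0.258493i
d^3_{-1,2}: k∈[3..4] ⇒ +0.561640 -0.743067 = -0.181426;  D = +0.177850-0.035847i
d^3_{0,2}: k∈[2..3] ⇒ +0.299012 -0.791204 = -0.492192;  D = -0.149864+0.468821i
d^3_{1,2}: k∈[1..2] ⇒ +0.106128 -0.561640 = -0.455513;  D = -0.311530-0.332326i
d^3_{2,2}: k∈[0..1] ⇒ +0.020631 -0.272960 = -0.252328;  D = +0.244804-0.061160i
d^3_{3,2}: single k=0 term ⇒ -0.082206;  D = -0.021409+0.079369i
Y_3^{m'}(θ=2.6708,φ=1.9993) and Σ D·Y over m':
  (+0.2002-0.5396i)·(+0.0374+0.0110i)  (+0.2209+0.2585i)·(+0.1227-0.1416i)  (+0.1778-0.0358i)·(-0.1810-0.3962i)  (-0.1499+0.4688i)·(-0.3230+0.0000i)  (-0.3115-0.3323i)·(+0.1810-0.3962i)  (+0.2448-0.0612i)·(+0.1227+0.1416i)  (-0.0214+0.0794i)·(-0.0374+0.0110i)
Y_3^2(R⁻¹ n̂) = -0.070281-0.145709i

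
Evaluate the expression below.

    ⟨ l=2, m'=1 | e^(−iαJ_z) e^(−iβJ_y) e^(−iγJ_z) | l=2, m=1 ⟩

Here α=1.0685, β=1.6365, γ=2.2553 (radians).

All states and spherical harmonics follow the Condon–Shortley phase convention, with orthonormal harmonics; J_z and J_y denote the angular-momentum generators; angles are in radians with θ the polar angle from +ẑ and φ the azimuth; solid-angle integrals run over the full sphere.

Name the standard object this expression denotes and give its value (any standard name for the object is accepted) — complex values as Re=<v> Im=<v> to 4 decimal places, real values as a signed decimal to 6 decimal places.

This is a Wigner D-matrix element — the rotation-matrix element ⟨l m'| R(α,β,γ) |l m⟩ in the angular-momentum basis.
First d^2_{1,1}(β=1.6365), then the phase factors e^{-i(1)α} and e^{-i(1)γ}:
c=cos(1.636500/2)=0.683500, s=sin(1.636500/2)=0.729951; N=√[6·1·6·1]=6.000000
Admissible k: 0..1 (factorial args all ≥0)
  k=0: (−1)^0·6.0000/(6)·0.6835^4·0.7300^0 = +0.218249
  k=1: (−1)^1·6.0000/(2)·0.6835^2·0.7300^2 = -0.746767
d^2_{1,1}(1.6365) = +0.218249 -0.746767 = -0.528517
Phases: e^{-i·(1)·1.0685}=+0.481439-0.876479i, e^{-i·(1)·2.2553}=-0.632289-0.774733i ⇒ D=+0.519768-0.095768i

Wigner D-matrix element, Re=0.5198 Im=-0.0958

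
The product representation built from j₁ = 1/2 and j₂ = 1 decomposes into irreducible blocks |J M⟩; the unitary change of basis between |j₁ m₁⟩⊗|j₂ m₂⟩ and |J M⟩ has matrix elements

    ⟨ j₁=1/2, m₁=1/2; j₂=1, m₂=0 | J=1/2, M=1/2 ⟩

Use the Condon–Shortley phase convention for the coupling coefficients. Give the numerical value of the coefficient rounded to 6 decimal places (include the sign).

j₁+j₂−J=1  J+j₁−j₂=0  J−j₁+j₂=1  j₁+j₂+J+1=3
(j₁±m₁, j₂±m₂, J±M) = (1,0,1,1,1,0)
P² = 1/3
sum k=0..0:
  [0] +1/1 = 1
S = 1
C² = P²·S² = 1/3 ; C = +0.577350

+√(1/3) ≈ +0.577350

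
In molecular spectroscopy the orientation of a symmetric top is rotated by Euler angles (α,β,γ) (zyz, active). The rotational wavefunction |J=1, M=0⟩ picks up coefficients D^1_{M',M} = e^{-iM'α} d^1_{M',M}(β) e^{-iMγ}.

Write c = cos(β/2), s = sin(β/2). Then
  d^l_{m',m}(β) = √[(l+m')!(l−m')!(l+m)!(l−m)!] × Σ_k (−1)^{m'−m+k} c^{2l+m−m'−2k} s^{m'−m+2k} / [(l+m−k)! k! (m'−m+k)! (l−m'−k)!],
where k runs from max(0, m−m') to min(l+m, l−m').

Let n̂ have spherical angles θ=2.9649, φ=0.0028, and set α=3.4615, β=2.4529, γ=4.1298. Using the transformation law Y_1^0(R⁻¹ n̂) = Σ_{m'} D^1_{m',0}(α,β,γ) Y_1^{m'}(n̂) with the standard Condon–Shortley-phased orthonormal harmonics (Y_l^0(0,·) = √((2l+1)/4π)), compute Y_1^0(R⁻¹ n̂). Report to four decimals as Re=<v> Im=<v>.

Re=0.3195 Im=0.0000

Need the full column D^1_{m',0} for m'=−1..1 at α=3.4615, β=2.4529, γ=4.1298.
cos(β/2)=0.337581, sin(β/2)=0.941296
d^1_{-1,0}: single k=1 term ⇒ +0.449386;  D = -0.426587-0.141322i
d^1_{0,0}: k∈[0..1] ⇒ +0.113961 -0.886039 = -0.772078;  D = -0.772078+0.000000i
d^1_{1,0}: single k=0 term ⇒ -0.449386;  D = +0.426587-0.141322i
Y_1^{m'}(θ=2.9649,φ=0.0028) and Σ D·Y over m':
  (-0.4266-0.1413i)·(+0.0607-0.0002i)  (-0.7721+0.0000i)·(-0.4810+0.0000i)  (+0.4266-0.1413i)·(-0.0607-0.0002i)
Y_1^0(R⁻¹ n̂) = +0.319505+0.000000i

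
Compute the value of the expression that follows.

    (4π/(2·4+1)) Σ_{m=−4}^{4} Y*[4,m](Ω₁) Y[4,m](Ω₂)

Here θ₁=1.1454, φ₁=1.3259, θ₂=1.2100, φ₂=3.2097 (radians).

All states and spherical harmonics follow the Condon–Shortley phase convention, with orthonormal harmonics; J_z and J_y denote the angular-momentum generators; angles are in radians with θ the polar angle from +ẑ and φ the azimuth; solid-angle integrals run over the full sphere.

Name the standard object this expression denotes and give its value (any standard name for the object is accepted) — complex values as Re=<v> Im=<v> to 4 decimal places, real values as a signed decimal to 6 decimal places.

Legendre polynomial (addition theorem), +0.324714

This sum is the spherical-harmonic addition theorem: it equals the Legendre polynomial P_l(cos γ) of the angle γ between the two directions.
Term-by-term m-sum for l=4 (normalisation 4π/9 = 1.396263):
  m=-4: Y*=+0.169794-0.252929i  Y=+0.326600-0.091244i  product +0.032376-0.098099i
  m=-3: Y*=-0.261691-0.289674i  Y=-0.354367+0.073430i  product +0.114005+0.083435i
  m=-2: Y*=-0.047060+0.025089i  Y=-0.037031+0.005076i  product +0.001615-0.001168i
  m=-1: Y*=-0.077949-0.311906i  Y=+0.331687-0.022625i  product -0.032912-0.101691i
  m=+0: Y*=-0.115734-0.000000i  Y=-0.020639+0.000000i  product +0.002389+0.000000i
  m=+1: Y*=+0.077949-0.311906i  Y=-0.331687-0.022625i  product -0.032912+0.101691i
  m=+2: Y*=-0.047060-0.025089i  Y=-0.037031-0.005076i  product +0.001615+0.001168i
  m=+3: Y*=+0.261691-0.289674i  Y=+0.354367+0.073430i  product +0.114005-0.083435i
  m=+4: Y*=+0.169794+0.252929i  Y=+0.326600+0.091244i  product +0.032376+0.098099i
Accumulated sum +0.232559+0.000000i; after 4π/(2l+1) scaling, +0.324714+0.000000i ⇒ P_4 = 0.324714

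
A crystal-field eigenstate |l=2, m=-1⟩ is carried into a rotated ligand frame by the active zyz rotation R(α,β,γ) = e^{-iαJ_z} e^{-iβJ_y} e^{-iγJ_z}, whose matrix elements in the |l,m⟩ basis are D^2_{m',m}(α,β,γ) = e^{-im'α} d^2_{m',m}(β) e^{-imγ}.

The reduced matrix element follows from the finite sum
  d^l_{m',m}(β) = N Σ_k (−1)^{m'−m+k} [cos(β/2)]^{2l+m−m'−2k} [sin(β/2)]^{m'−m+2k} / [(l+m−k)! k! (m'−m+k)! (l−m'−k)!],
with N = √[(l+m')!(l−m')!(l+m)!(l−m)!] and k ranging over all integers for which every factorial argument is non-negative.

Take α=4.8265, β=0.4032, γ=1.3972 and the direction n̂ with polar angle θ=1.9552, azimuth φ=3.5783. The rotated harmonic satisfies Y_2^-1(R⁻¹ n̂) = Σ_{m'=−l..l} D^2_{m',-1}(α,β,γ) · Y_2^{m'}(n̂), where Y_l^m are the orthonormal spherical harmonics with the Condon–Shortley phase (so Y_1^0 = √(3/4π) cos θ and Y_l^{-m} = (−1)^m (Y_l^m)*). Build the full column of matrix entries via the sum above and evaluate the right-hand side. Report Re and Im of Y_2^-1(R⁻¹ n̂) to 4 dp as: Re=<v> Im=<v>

Need the full column D^2_{m',-1} for m'=−2..2 at α=4.8265, β=0.4032, γ=1.3972.
cos(β/2)=0.979747, sin(β/2)=0.200237
d^2_{-2,-1}: single k=1 term ⇒ +0.376632;  D = +0.020564-0.376070i
d^2_{-1,-1}: k∈[0..1] ⇒ +0.921418 -0.115462 = +0.805956;  D = +0.804530-0.047914i
d^2_{0,-1}: k∈[0..1] ⇒ -0.461278 +0.019267 = -0.442011;  D = -0.076347-0.435367i
d^2_{1,-1}: k∈[0..1] ⇒ +0.115462 -0.001608 = +0.113854;  D = -0.109175+0.032307i
d^2_{2,-1}: single k=0 term ⇒ -0.015732;  D = +0.006153+0.014479i
Y_2^{m'}(θ=1.9552,φ=3.5783) and Σ D·Y over m':
  (+0.0206-0.3761i)·(+0.2132-0.2545i)  (+0.8045-0.0479i)·(+0.2434-0.1136i)  (-0.0763-0.4354i)·(-0.1823+0.0000i)  (-0.1092+0.0323i)·(-0.2434-0.1136i)  (+0.0062+0.0145i)·(+0.2132+0.2545i)
Y_2^-1(R⁻¹ n̂) = +0.140829-0.099882i

Re=0.1408 Im=-0.0999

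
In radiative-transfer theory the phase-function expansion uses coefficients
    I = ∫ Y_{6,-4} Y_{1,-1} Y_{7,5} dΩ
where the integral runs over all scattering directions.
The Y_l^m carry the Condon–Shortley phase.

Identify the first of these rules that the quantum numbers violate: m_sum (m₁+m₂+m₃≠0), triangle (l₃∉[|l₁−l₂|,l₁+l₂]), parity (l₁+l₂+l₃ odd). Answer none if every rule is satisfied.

none

Σmᵢ = 0  ✓
l₃∈[|l₁−l₂|,l₁+l₂]=[5,7], have l₃=7  ✓
Σlᵢ = 14 ⇒ even  ✓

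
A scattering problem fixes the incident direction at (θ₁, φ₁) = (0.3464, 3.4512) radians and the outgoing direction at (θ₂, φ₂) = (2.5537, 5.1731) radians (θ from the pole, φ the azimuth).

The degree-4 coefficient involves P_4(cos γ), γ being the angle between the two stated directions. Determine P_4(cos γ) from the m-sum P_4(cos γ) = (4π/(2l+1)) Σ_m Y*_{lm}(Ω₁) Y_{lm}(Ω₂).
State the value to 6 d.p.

-0.198748

Summing Y*_{l m}(θ₁,φ₁)·Y_{l m}(θ₂,φ₂) over m ∈ [−4, 4]; prefactor 4π/(2·4+1) = 1.396263:
  m=-4: Y*=(0.001919, 0.005558)  Y=(-0.011250, -0.040329)  product (0.000203, -0.000140)
  m=-3: Y*=(-0.027589, -0.036902)  Y=(0.174525, 0.033323)  product (-0.003585, -0.007360)
  m=-2: Y*=(0.163069, 0.116223)  Y=(-0.239353, 0.315262)  product (-0.075672, 0.023591)
  m=-1: Y*=(-0.459475, -0.146984)  Y=(-0.179267, -0.361181)  product (0.029281, 0.192303)
  m=+0: Y*=(0.407725, -0.000000)  Y=(-0.104961, 0.000000)  product (-0.042795, 0.000000)
  m=+1: Y*=(0.459475, -0.146984)  Y=(0.179267, -0.361181)  product (0.029281, -0.192303)
  m=+2: Y*=(0.163069, -0.116223)  Y=(-0.239353, -0.315262)  product (-0.075672, -0.023591)
  m=+3: Y*=(0.027589, -0.036902)  Y=(-0.174525, 0.033323)  product (-0.003585, 0.007360)
  m=+4: Y*=(0.001919, -0.005558)  Y=(-0.011250, 0.040329)  product (0.000203, 0.000140)
Accumulated sum (-0.142343, 0.000000); after 4π/(2l+1) scaling, (-0.198748, 0.000000) ⇒ P_4 = -0.198748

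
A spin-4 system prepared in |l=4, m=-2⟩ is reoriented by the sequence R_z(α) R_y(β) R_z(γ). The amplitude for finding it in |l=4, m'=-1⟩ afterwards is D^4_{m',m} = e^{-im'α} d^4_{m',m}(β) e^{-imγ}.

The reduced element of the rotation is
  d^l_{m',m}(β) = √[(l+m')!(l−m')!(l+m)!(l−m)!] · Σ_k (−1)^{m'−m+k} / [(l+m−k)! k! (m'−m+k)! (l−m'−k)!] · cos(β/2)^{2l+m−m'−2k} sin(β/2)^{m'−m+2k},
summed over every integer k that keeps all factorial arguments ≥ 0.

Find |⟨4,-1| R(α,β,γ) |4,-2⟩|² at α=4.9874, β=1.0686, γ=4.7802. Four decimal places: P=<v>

Split into d^4_{-1,-2}(β=1.0686) × two z-phases.
Half-angle: c=0.860625, s=0.509239. N=√(6·120·2·720)=1018.233765
k∈{0,1,2} keeps every argument non-negative
  k=0: (−1)^1·1018.2338/(240)·0.8606^7·0.5092^1 = -0.755538
  k=1: (−1)^2·1018.2338/(48)·0.8606^5·0.5092^3 = +1.322638
  k=2: (−1)^3·1018.2338/(72)·0.8606^3·0.5092^5 = -0.308720
d^4_{-1,-2}(1.0686) = -0.755538 +1.322638 -0.308720 = +0.258380
|D^4_{-1,-2}|² = |d^4_{-1,-2}(β)|² = (+0.258380)² = 0.066760 (the z-rotation phases have unit modulus)

P=0.0668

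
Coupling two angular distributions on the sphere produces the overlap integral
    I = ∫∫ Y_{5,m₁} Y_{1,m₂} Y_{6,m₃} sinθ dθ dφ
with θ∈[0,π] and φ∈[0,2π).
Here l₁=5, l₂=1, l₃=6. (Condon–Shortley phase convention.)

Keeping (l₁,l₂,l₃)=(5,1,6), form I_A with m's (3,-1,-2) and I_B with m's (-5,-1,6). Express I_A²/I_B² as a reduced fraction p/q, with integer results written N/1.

Shared (l₁,l₂,l₃)=(5,1,6): N and (l;000)² cancel in I_A²/I_B².
A: Δ = 0!·10!·2!/13! = 1/858; Racah Σ t=0..0: t=0:+1/161280 = 1/161280; ⇒ 3j(5 1 6; 3 -1 -2)² = 1/143, sgn +1
B: Δ = 0!·10!·2!/13! = 1/858; Racah Σ t=0..0: t=0:+1/7257600 = 1/7257600; ⇒ 3j(5 1 6; -5 -1 6)² = 1/13, sgn +1
I_A²/I_B² = (1/143)/(1/13) = 1/11

1/11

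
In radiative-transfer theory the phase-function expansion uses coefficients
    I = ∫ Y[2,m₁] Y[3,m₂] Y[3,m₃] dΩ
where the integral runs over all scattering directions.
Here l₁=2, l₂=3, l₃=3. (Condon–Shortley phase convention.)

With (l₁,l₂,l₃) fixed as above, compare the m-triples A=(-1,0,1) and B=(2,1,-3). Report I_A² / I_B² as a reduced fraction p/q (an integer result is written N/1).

1/5

Same 2,3,3: normalisation and zero-m 3j drop out of the ratio.
A: Δ: 2! 2! 4! / 9! → 1/3780; sum: t=1:−1/8 t=2:+1/12 = -1/24; 3j²(2 3 3; -1 0 1) = Δ·Π!·Σ² = 1/210  (sign -1)
B: Δ: 2! 2! 4! / 9! → 1/3780; sum: t=0:+1/96 = 1/96; 3j²(2 3 3; 2 1 -3) = Δ·Π!·Σ² = 1/42  (sign +1)
I_A²/I_B² = (1/210)/(1/42) = 1/5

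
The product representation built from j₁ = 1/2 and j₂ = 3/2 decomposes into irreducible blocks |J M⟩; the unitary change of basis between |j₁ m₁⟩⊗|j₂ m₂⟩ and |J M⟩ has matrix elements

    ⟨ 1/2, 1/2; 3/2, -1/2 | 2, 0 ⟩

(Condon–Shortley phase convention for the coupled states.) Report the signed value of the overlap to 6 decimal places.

√[5·0!1!3!/5! · 1!0!1!2!2!2!] = √(2)
  +(−1)^0/∏(0,0,0,1,1,2)! = 1/2  (running 1/2)
⟨..|..⟩ = √(2)·(1/2) = +0.707107

+√(1/2) = +0.707107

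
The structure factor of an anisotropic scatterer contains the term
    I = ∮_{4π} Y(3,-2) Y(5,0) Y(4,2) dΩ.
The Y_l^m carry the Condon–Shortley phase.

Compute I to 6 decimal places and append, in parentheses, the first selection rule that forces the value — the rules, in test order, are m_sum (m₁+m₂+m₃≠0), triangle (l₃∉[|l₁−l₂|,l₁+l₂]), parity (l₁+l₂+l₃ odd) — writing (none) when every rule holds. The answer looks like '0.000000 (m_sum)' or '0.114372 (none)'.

m-sum 0 ✓  L=12 even ✓  2≤4≤8 ✓
Π(2lᵢ+1) = 7×11×9 = 693
triangle coeff Δ(3,5,4) = 1/180180
Σ_t [1,3]: t=1:−1/576 t=2:+1/144 t=3:−1/576 = 1/288
(3j)²=20/1001 [(3 5 4; 0 0 0)], sign=+1
Σ_t [3,4]: t=3:−1/576 t=4:+1/2880 = -1/720
(3j)²=80/3003 [(3 5 4; -2 0 2)], sign=-1
⇒ 4πI² = 4800/13013
I = (-1)√(4800/13013/(4π)) = -0.17132746
No selection rule forces the value: the integral is nonzero (none).

-0.171327 (none)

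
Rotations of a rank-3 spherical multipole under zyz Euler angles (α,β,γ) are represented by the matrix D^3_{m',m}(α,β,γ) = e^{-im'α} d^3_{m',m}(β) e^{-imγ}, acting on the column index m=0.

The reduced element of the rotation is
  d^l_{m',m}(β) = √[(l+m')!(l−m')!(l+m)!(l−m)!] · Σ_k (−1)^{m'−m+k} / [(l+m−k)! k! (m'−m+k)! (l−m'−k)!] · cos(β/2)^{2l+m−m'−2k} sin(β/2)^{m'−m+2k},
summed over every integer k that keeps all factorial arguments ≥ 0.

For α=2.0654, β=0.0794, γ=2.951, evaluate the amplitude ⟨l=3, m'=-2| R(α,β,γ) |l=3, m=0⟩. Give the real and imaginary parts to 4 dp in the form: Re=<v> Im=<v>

Re=-0.0047 Im=-0.0072

D^3_{-2,0}(2.0654,0.0794,2.9510) = e^{-i·-2·2.0654}·d^3_{-2,0}(0.0794)·e^{-i·0·2.9510}. Compute d first:
With c≡cos(β/2)=0.999212 and s≡sin(β/2)=0.039690, N=[1·120·6·6]^{1/2}=65.726707
The bounds max(0,m−m')=2 and min(l+m,l−m')=3 give 2 terms
  k=2: (−1)^0·65.7267/(12)·0.9992^4·0.0397^2 = +0.008601
  k=3: (−1)^1·65.7267/(12)·0.9992^2·0.0397^4 = -0.000014
d^3_{-2,0}(0.0794) = +0.008601 -0.000014 = +0.008587
Phases: e^{-i·(-2)·2.0654}=-0.549352-0.835591i, e^{-i·(0)·2.9510}=+1.000000+0.000000i ⇒ D=-0.004717-0.007175i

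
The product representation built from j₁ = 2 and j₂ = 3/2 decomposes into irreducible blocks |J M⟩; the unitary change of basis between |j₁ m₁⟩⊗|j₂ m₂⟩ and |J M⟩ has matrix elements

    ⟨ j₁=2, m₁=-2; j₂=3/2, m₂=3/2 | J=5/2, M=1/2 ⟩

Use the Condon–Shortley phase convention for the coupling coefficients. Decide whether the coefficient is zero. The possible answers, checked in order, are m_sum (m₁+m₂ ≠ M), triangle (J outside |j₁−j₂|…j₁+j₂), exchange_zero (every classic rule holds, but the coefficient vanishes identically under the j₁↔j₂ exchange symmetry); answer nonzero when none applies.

m_sum

m-sum: m₁+m₂ = -2+3/2 = -1/2, M = 1/2  ✗ ⇒ coefficient is 0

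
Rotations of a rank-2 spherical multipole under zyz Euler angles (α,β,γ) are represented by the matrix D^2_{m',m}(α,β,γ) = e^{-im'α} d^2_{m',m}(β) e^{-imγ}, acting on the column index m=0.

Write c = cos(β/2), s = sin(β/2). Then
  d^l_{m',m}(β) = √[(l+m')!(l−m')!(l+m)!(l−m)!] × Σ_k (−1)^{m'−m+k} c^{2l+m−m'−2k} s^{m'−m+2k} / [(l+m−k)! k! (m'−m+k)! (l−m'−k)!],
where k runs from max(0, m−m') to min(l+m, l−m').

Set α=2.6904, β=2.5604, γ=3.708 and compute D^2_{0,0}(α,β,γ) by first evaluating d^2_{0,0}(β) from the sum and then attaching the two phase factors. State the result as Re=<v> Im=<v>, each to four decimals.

Re=0.5479 Im=0.0000

D^2_{0,0}(2.6904,2.5604,3.7080) = e^{-i·0·2.6904}·d^2_{0,0}(2.5604)·e^{-i·0·3.7080}. Compute d first:
With c≡cos(β/2)=0.286524 and s≡sin(β/2)=0.958073, N=[2·2·2·2]^{1/2}=4.000000
The bounds max(0,m−m')=0 and min(l+m,l−m')=2 give 3 terms
  k=0: (−1)^0·4.0000/(4)·0.2865^4·0.9581^0 = +0.006740
  k=1: (−1)^1·4.0000/(1)·0.2865^2·0.9581^2 = -0.301424
  k=2: (−1)^2·4.0000/(4)·0.2865^0·0.9581^4 = +0.842548
d^2_{0,0}(2.5604) = +0.006740 -0.301424 +0.842548 = +0.547864
Attach z-rotation phases: D = e^{-i(0)(2.6904)}·(+0.547864)·e^{-i(0)(3.7080)} = +0.547864+0.000000i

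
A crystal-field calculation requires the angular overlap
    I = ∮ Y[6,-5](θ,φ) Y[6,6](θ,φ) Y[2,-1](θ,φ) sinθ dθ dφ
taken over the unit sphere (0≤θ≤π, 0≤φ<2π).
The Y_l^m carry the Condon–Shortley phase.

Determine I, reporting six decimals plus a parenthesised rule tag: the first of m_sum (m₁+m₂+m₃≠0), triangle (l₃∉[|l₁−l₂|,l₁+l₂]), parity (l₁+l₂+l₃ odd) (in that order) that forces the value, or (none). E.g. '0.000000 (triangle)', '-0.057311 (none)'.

m-sum 0 ✓  L=14 even ✓  0≤2≤12 ✓
Π(2lᵢ+1) = 13×13×5 = 845
triangle coeff Δ(6,6,2) = 1/90090
Σ_t [4,6]: t=4:+1/69120 t=5:−1/14400 t=6:+1/69120 = -7/172800
(3j)²=14/715 [(6 6 2; 0 0 0)], sign=-1
Σ_t [10,10]: t=10:+1/7257600 = 1/7257600
(3j)²=11/455 [(6 6 2; -5 6 -1)], sign=-1
⇒ 4πI² = 2/5
I = (+1)√(2/5/(4π)) = 0.17841241
No selection rule forces the value: the integral is nonzero (none).

0.178412 (none)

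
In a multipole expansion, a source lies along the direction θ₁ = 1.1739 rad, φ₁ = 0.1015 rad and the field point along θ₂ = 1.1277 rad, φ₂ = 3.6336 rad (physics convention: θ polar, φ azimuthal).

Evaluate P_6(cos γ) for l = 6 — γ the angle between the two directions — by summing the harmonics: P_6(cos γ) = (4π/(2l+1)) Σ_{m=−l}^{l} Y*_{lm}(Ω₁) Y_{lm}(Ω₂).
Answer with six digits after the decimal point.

0.160545

Term-by-term m-sum for l=6 (normalisation 4π/13 = 0.966644):
  m=-6: (+0.243831+0.170055i) × (-0.257951-0.049488i) = -0.054481-0.055933i  (running Σ = -0.054481-0.055933i)
  m=-5: (+0.377224+0.209767i) × (+0.335327+0.272030i) = +0.069431+0.172957i  (running Σ = +0.014950+0.117024i)
  m=-4: (+0.152645+0.065620i) × (-0.093969-0.223984i) = +0.000354-0.040356i  (running Σ = +0.015304+0.076668i)
  m=-3: (-0.255580-0.080322i) × (+0.019059-0.200497i) = -0.020975+0.049712i  (running Σ = -0.005672+0.126380i)
  m=-2: (-0.258545-0.053218i) × (-0.175691+0.264234i) = +0.059486-0.058967i  (running Σ = +0.053814+0.067414i)
  m=-1: (+0.183235+0.018662i) × (-0.084460+0.045268i) = -0.016321+0.006718i  (running Σ = +0.037493+0.074132i)
  m=0: (+0.281427-0.000000i) × (+0.323699+0.000000i) = +0.091098+0.000000i  (running Σ = +0.128591+0.074132i)
  m=1: (-0.183235+0.018662i) × (+0.084460+0.045268i) = -0.016321-0.006718i  (running Σ = +0.112270+0.067414i)
  m=2: (-0.258545+0.053218i) × (-0.175691-0.264234i) = +0.059486+0.058967i  (running Σ = +0.171756+0.126380i)
  m=3: (+0.255580-0.080322i) × (-0.019059-0.200497i) = -0.020975-0.049712i  (running Σ = +0.150781+0.076668i)
  m=4: (+0.152645-0.065620i) × (-0.093969+0.223984i) = +0.000354+0.040356i  (running Σ = +0.151135+0.117024i)
  m=5: (-0.377224+0.209767i) × (-0.335327+0.272030i) = +0.069431-0.172957i  (running Σ = +0.220565-0.055933i)
  m=6: (+0.243831-0.170055i) × (-0.257951+0.049488i) = -0.054481+0.055933i  (running Σ = +0.166085+0.000000i)
Σ over m = +0.166085+0.000000i; ×(4π/13) → +0.160545+0.000000i. Real part: 0.160545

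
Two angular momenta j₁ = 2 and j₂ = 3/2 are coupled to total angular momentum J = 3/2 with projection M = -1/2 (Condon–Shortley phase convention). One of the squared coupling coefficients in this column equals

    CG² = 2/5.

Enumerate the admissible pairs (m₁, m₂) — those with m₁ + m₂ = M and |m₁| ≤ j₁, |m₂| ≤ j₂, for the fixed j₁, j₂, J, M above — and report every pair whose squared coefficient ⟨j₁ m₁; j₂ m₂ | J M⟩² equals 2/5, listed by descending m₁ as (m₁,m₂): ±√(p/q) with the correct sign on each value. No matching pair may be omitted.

Admissible pairs with m₁+m₂ = M = -1/2: (-2,3/2), (-1,1/2), (0,-1/2), (1,-3/2)
  (m₁,m₂)=(1,-3/2): CG² = 2/5, CG = +√(2/5)   ← matches the target
  (m₁,m₂)=(0,-1/2): CG² = 1/5, CG = −√(1/5)
  (m₁,m₂)=(-1,1/2): CG² = 0/1, CG = 0
  (m₁,m₂)=(-2,3/2): CG² = 2/5, CG = +√(2/5)   ← matches the target
Pairs with CG² = 2/5: (1,-3/2): +√(2/5); (-2,3/2): +√(2/5)

(1,-3/2): +√(2/5); (-2,3/2): +√(2/5)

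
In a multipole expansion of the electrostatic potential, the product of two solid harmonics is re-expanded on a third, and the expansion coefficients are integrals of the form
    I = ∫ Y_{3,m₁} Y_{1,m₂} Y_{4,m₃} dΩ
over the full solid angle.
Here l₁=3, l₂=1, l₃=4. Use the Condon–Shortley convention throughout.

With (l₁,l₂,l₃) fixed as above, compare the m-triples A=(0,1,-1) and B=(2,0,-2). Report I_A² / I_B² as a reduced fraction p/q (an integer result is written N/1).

Shared (l₁,l₂,l₃)=(3,1,4): N and (l;000)² cancel in I_A²/I_B².
A: Δ = 0!·6!·2!/9! = 1/252; Racah Σ t=0..0: t=0:+1/72 = 1/72; ⇒ 3j(3 1 4; 0 1 -1)² = 5/126, sgn -1
B: Δ = 0!·6!·2!/9! = 1/252; Racah Σ t=0..0: t=0:+1/120 = 1/120; ⇒ 3j(3 1 4; 2 0 -2)² = 1/21, sgn +1
I_A²/I_B² = (5/126)/(1/21) = 5/6

5/6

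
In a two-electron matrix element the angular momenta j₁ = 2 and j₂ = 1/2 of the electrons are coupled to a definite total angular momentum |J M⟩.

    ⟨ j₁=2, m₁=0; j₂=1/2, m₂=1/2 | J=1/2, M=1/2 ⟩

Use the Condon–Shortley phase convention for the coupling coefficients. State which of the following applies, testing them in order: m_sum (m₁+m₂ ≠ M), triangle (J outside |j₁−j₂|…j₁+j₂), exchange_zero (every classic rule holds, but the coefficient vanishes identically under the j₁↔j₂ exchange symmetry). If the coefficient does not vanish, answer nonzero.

m-sum: m₁+m₂ = 0+1/2 = 1/2, M = 1/2  ✓
triangle: need |j₁−j₂| ≤ J ≤ j₁+j₂, i.e. J ∈ [3/2, 5/2]; J = 1/2 is outside ✗ ⇒ coefficient is 0

triangle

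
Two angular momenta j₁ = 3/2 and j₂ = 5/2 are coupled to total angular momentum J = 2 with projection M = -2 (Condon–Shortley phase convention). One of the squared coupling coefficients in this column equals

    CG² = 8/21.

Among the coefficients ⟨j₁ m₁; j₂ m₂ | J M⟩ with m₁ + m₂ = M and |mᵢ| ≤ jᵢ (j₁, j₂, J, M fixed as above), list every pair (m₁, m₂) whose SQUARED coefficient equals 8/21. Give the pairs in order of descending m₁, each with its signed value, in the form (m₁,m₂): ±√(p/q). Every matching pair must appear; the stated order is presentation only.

Admissible pairs with m₁+m₂ = M = -2: (-3/2,-1/2), (-1/2,-3/2), (1/2,-5/2)
  (m₁,m₂)=(1/2,-5/2): CG² = 10/21, CG = +√(10/21)
  (m₁,m₂)=(-1/2,-3/2): CG² = 8/21, CG = −√(8/21)   ← matches the target
  (m₁,m₂)=(-3/2,-1/2): CG² = 1/7, CG = +√(1/7)
Pairs with CG² = 8/21: (-1/2,-3/2): −√(8/21)

(-1/2,-3/2): −√(8/21)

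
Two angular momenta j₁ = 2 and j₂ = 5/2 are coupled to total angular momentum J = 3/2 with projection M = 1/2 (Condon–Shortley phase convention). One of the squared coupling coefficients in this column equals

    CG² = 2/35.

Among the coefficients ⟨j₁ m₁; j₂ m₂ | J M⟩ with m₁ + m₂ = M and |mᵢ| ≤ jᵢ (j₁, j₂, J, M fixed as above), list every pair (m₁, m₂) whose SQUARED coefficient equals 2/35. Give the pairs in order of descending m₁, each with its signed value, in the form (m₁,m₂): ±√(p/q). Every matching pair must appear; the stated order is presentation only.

Admissible pairs with m₁+m₂ = M = 1/2: (-2,5/2), (-1,3/2), (0,1/2), (1,-1/2), (2,-3/2)
  (m₁,m₂)=(2,-3/2): CG² = 32/105, CG = +√(32/105)
  (m₁,m₂)=(1,-1/2): CG² = 5/21, CG = −√(5/21)
  (m₁,m₂)=(0,1/2): CG² = 2/35, CG = +√(2/35)   ← matches the target
  (m₁,m₂)=(-1,3/2): CG² = 2/105, CG = +√(2/105)
  (m₁,m₂)=(-2,5/2): CG² = 8/21, CG = −√(8/21)
Pairs with CG² = 2/35: (0,1/2): +√(2/35)

(0,1/2): +√(2/35)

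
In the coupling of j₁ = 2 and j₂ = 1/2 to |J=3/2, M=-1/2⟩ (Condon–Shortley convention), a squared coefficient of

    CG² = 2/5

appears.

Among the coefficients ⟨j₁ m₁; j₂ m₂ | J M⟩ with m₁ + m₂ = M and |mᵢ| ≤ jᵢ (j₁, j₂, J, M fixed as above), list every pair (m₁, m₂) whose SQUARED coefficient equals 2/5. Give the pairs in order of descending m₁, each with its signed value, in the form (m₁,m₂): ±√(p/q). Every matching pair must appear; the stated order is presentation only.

Admissible pairs with m₁+m₂ = M = -1/2: (-1,1/2), (0,-1/2)
  (m₁,m₂)=(0,-1/2): CG² = 2/5, CG = +√(2/5)   ← matches the target
  (m₁,m₂)=(-1,1/2): CG² = 3/5, CG = −√(3/5)
Pairs with CG² = 2/5: (0,-1/2): +√(2/5)

(0,-1/2): +√(2/5)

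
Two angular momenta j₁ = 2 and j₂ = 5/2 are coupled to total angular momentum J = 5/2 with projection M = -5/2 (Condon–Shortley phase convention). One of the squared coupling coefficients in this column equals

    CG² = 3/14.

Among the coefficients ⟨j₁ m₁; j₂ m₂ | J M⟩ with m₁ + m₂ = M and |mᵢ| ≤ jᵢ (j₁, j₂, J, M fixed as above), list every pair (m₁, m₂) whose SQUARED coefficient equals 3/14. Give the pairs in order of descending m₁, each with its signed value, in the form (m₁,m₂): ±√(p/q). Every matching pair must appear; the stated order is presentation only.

(-2,-1/2): +√(3/14)

Admissible pairs with m₁+m₂ = M = -5/2: (-2,-1/2), (-1,-3/2), (0,-5/2)
  (m₁,m₂)=(0,-5/2): CG² = 5/14, CG = +√(5/14)
  (m₁,m₂)=(-1,-3/2): CG² = 3/7, CG = −√(3/7)
  (m₁,m₂)=(-2,-1/2): CG² = 3/14, CG = +√(3/14)   ← matches the target
Pairs with CG² = 3/14: (-2,-1/2): +√(3/14)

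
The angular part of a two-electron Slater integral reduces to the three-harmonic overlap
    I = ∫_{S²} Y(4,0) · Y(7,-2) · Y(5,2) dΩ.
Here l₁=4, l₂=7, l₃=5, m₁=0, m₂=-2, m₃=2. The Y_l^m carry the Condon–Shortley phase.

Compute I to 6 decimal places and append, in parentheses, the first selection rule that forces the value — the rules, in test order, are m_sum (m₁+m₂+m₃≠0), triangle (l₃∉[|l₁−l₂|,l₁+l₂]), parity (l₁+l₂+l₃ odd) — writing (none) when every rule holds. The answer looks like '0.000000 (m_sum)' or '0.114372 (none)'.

m-sum 0 ✓  L=16 even ✓  3≤5≤11 ✓
Π(2lᵢ+1) = 9×15×11 = 1485
triangle coeff Δ(4,7,5) = 1/6126120
Σ_t [2,4]: t=2:+1/69120 t=3:−1/20736 t=4:+1/69120 = -1/51840
(3j)²=280/21879 [(4 7 5; 0 0 0)], sign=+1
Σ_t [2,4]: t=2:+1/69120 t=3:−1/51840 t=4:+1/483840 = -1/362880
(3j)²=16/17017 [(4 7 5; 0 -2 2)], sign=+1
⇒ 4πI² = 9600/537251
I = (+1)√(9600/537251/(4π)) = 0.03770874
No selection rule forces the value: the integral is nonzero (none).

0.037709 (none)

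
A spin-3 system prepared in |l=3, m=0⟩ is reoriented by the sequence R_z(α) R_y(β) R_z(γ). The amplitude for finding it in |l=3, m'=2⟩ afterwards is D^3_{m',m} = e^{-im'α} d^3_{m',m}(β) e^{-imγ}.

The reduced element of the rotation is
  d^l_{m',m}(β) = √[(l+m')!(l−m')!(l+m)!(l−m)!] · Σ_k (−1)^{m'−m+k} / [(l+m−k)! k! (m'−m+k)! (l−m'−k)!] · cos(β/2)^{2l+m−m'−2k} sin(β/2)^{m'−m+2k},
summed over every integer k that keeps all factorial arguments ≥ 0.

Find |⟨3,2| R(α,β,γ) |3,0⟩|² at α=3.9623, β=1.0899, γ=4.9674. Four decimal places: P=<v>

First d^3_{2,0}(β=1.0899), then the phase factors e^{-i(2)α} and e^{-i(0)γ}:
Half-angle: c=0.855153, s=0.518375. N=√(120·1·6·6)=65.726707
k: max(0,(0)−(2))=0 … min(3+(0),3−(2))=1
  k=0: (−1)^2·65.7267/(12)·0.8552^4·0.5184^2 = +0.787091
  k=1: (−1)^3·65.7267/(12)·0.8552^2·0.5184^4 = -0.289218
d^3_{2,0}(1.0899) = +0.787091 -0.289218 = +0.497873
|D^3_{2,0}|² = |d^3_{2,0}(β)|² = (+0.497873)² = 0.247877 (the z-rotation phases have unit modulus)

P=0.2479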